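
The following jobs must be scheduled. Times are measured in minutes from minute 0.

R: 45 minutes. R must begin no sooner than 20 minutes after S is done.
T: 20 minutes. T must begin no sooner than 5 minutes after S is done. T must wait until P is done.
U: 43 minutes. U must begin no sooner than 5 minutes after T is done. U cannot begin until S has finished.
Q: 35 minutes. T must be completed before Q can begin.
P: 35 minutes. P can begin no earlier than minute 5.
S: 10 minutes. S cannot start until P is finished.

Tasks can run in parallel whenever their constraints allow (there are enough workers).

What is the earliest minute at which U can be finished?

P cannot begin until its own release at minute 5. It runs from minute 5 to 5 + 35 = minute 40.
S cannot begin until P (finishes minute 40). It runs from minute 40 to 40 + 10 = minute 50.
T needs all of S (finishes minute 50, plus 5-minute gap → minute 55); P (finishes minute 40). That puts its earliest start at minute 55; it finishes at 55 + 20 = minute 75.
U has to wait for T (finishes minute 75, plus 5-minute gap → minute 80); S (finishes minute 50). The latest of these is minute 80, so U runs minute 80 to 80 + 43 = minute 123.

123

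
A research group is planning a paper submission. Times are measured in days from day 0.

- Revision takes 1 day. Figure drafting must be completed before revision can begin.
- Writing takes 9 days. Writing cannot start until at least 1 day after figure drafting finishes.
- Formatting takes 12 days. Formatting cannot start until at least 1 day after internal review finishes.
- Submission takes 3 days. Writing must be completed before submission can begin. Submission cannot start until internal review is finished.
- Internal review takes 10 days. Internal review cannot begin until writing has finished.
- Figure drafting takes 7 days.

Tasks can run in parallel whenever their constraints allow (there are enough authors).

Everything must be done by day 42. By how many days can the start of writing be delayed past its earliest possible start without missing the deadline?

2

Figure drafting has no prerequisites, so it starts at day 0 and finishes at day 7.
Writing cannot begin until figure drafting (finishes day 7, plus 1-day gap → day 8). It runs from day 8 to 8 + 9 = day 17.

Working backward from the deadline:
Nothing follows formatting; the deadline of day 42 is its only limit. It must start by 42 − 12 = day 30.
Nothing follows submission; the deadline of day 42 is its only limit. It must start by 42 − 3 = day 39.
For internal review: formatting (must start by day 30, minus 1-day gap → day 29); submission (must start by day 39). The most restrictive is day 29; with a 10-day duration, internal review must start by day 19.
Writing has several dependents: internal review (must start by day 19); submission (must start by day 39). The earliest of those limits is day 19, so writing must start by 19 − 9 = day 10.
So writing can start as early as day 8 and as late as day 10, giving 10 − 8 = 2 days of slack.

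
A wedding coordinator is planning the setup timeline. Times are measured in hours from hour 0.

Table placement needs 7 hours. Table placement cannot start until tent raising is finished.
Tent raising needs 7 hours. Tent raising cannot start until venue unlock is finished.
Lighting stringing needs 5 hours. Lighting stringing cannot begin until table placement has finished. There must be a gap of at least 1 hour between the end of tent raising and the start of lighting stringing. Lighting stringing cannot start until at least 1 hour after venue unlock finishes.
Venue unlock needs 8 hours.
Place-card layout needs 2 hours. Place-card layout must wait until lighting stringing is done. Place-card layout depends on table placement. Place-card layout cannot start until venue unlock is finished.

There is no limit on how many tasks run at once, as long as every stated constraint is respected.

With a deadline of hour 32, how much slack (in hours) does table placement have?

3

Nothing blocks venue unlock, so it runs from hour 0 to hour 8.
Tent raising waits on venue unlock (finishes hour 8), so it starts at hour 8 and finishes at 8 + 7 = hour 15.
Table placement cannot begin until tent raising (finishes hour 15). It runs from hour 15 to 15 + 7 = hour 22.

Working backward from the deadline:
Place-card layout has no dependents, so it just needs to finish by hour 32. Starting by 32 − 2 = hour 30 achieves that.
Lighting stringing must finish before place-card layout (must start by hour 30). With a 5-hour duration, lighting stringing must start by 30 − 5 = hour 25.
Table placement feeds lighting stringing (must start by hour 25); place-card layout (must start by hour 30). Taking the minimum, table placement must finish by hour 25 and start by 25 − 7 = hour 18.
So table placement can start as early as hour 15 and as late as hour 18, giving 18 − 15 = 3 hours of slack.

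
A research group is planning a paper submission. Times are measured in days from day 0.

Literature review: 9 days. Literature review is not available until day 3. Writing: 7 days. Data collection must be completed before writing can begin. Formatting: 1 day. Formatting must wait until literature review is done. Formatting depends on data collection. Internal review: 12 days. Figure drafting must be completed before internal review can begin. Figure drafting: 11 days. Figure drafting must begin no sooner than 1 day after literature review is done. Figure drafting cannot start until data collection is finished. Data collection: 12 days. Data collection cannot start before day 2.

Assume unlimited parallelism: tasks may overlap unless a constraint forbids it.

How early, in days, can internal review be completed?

37

Data collection waits on its own release at day 2, so it starts at day 2 and finishes at 2 + 12 = day 14.
After its own release at day 3, literature review can start at day 3 and finishes at day 12.
Figure drafting has to wait for literature review (finishes day 12, plus 1-day gap → day 13); data collection (finishes day 14). The latest of these is day 14, so figure drafting runs day 14 to 14 + 11 = day 25.
After figure drafting (finishes day 25), internal review can start at day 25 and finishes at day 37.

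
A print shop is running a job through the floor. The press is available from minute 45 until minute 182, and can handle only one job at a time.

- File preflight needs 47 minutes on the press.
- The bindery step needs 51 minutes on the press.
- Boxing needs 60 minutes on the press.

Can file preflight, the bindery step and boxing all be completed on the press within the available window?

No

The press window is 182 − 45 = 137 minutes.
Running back to back, the jobs need 47 + 51 + 60 = 158 minutes on the press.
Since 158 > 137, they cannot all fit.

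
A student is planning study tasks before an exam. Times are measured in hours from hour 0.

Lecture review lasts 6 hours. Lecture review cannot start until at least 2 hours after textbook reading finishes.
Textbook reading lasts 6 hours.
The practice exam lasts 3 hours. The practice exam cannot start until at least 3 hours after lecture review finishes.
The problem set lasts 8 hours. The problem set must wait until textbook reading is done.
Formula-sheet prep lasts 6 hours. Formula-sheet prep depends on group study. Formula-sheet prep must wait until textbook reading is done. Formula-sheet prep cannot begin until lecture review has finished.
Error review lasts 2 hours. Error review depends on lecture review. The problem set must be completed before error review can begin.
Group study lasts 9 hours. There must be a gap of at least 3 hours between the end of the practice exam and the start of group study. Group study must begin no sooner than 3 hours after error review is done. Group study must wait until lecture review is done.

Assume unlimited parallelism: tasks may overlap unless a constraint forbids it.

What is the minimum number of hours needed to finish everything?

38

Textbook reading can start immediately at hour 0; it finishes at hour 6.
The problem set waits on textbook reading (finishes hour 6), so it starts at hour 6 and finishes at 6 + 8 = hour 14.
Lecture review cannot begin until textbook reading (finishes hour 6, plus 2-hour gap → hour 8). It runs from hour 8 to 8 + 6 = hour 14.
Error review cannot start until lecture review (finishes hour 14); the problem set (finishes hour 14). The controlling bound is hour 14, so error review finishes at 14 + 2 = hour 16.
The practice exam cannot begin until lecture review (finishes hour 14, plus 3-hour gap → hour 17). It runs from hour 17 to 17 + 3 = hour 20.
For group study: the practice exam (finishes hour 20, plus 3-hour gap → hour 23); error review (finishes hour 16, plus 3-hour gap → hour 19); lecture review (finishes hour 14). Taking the maximum gives a start of hour 23, and it finishes at 23 + 9 = hour 32.
For formula-sheet prep: group study (finishes hour 32); textbook reading (finishes hour 6); lecture review (finishes hour 14). Taking the maximum gives a start of hour 32, and it finishes at 32 + 6 = hour 38.
All tasks are finished once the last one completes. Finish times: Textbook reading at 6, Lecture review at 14, The problem set at 14, The practice exam at 20, Error review at 16, Group study at 32, Formula-sheet prep at 38. The latest is hour 38.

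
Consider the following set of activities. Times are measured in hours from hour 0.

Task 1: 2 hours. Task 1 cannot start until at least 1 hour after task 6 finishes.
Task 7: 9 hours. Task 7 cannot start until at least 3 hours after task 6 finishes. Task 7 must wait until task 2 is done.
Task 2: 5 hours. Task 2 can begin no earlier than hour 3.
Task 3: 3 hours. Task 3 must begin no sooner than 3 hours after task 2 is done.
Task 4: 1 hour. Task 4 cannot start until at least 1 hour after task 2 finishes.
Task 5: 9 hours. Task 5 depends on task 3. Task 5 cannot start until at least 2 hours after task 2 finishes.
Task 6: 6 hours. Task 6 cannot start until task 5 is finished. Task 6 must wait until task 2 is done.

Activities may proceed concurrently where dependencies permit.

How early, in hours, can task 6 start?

23

After its own release at hour 3, task 2 can start at hour 3 and finishes at hour 8.
After task 2 (finishes hour 8, plus 3-hour gap → hour 11), task 3 can start at hour 11 and finishes at hour 14.
Task 5 cannot start until task 3 (finishes hour 14); task 2 (finishes hour 8, plus 2-hour gap → hour 10). The controlling bound is hour 14, so task 5 finishes at 14 + 9 = hour 23.
Task 6 waits on task 5 (finishes hour 23); task 2 (finishes hour 8). The latest of these is hour 23, which is the earliest task 6 can start.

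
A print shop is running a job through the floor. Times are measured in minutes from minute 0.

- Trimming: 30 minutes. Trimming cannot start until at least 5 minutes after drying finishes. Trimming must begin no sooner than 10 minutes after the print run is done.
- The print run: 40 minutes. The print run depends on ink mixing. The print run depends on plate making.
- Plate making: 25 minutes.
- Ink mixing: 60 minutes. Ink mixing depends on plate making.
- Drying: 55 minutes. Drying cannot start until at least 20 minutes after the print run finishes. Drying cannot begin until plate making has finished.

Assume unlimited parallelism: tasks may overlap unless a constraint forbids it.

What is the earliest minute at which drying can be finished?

Nothing blocks plate making, so it runs from minute 0 to minute 25.
Ink mixing cannot begin until plate making (finishes minute 25). It runs from minute 25 to 25 + 60 = minute 85.
For the print run: ink mixing (finishes minute 85); plate making (finishes minute 25). Taking the maximum gives a start of minute 85, and it finishes at 85 + 40 = minute 125.
Drying cannot start until the print run (finishes minute 125, plus 20-minute gap → minute 145); plate making (finishes minute 25). The controlling bound is minute 145, so drying finishes at 145 + 55 = minute 200.

200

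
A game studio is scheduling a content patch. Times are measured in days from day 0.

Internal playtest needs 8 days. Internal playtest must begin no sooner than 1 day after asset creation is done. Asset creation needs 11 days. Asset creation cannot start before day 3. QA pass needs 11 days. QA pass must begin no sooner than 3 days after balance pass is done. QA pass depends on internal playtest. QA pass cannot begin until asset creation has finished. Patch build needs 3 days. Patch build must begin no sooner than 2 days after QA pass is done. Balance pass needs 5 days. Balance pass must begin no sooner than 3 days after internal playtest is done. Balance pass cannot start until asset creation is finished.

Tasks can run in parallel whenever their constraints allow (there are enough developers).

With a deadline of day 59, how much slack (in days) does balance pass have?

9

After its own release at day 3, asset creation can start at day 3 and finishes at day 14.
Internal playtest waits on asset creation (finishes day 14, plus 1-day gap → day 15), so it starts at day 15 and finishes at 15 + 8 = day 23.
Balance pass cannot start until internal playtest (finishes day 23, plus 3-day gap → day 26); asset creation (finishes day 14). The controlling bound is day 26, so balance pass finishes at 26 + 5 = day 31.

Working backward from the deadline:
Patch build must finish by day 59; it takes 3 days, so it must start by 59 − 3 = day 56.
QA pass has to be done before patch build (must start by day 56, minus 2-day gap → day 54). That means finishing by day 54, i.e. starting by 54 − 11 = day 43.
Since QA pass (must start by day 43, minus 3-day gap → day 40) depends on it, balance pass must finish by day 40. Backing off its 5-day duration gives a latest start of day 35.
So balance pass can start as early as day 26 and as late as day 35, giving 35 − 26 = 9 days of slack.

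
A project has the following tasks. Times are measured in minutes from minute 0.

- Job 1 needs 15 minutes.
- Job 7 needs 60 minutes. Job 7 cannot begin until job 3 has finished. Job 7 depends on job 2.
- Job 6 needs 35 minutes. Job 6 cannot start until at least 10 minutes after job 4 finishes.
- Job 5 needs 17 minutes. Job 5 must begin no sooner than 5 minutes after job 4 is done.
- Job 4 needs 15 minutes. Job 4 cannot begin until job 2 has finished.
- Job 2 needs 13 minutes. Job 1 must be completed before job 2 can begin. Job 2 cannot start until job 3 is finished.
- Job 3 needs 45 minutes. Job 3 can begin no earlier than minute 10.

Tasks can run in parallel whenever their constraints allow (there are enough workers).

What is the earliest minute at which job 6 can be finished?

After its own release at minute 10, job 3 can start at minute 10 and finishes at minute 55.
Nothing blocks job 1, so it runs from minute 0 to minute 15.
Job 2 has to wait for job 1 (finishes minute 15); job 3 (finishes minute 55). The latest of these is minute 55, so job 2 runs minute 55 to 55 + 13 = minute 68.
Job 4 waits on job 2 (finishes minute 68), so it starts at minute 68 and finishes at 68 + 15 = minute 83.
After job 4 (finishes minute 83, plus 10-minute gap → minute 93), job 6 can start at minute 93 and finishes at minute 128.

128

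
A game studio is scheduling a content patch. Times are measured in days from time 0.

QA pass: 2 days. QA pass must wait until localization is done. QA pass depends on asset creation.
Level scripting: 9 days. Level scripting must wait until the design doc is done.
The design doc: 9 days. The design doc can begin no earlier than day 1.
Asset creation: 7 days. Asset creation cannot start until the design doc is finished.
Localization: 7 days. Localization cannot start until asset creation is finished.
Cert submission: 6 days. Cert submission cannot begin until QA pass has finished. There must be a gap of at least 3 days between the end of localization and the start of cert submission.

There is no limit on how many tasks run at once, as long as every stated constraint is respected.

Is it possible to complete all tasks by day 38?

After its own release at day 1, the design doc can start at day 1 and finishes at day 10.
Level scripting waits on the design doc (finishes day 10), so it starts at day 10 and finishes at 10 + 9 = day 19.
Asset creation waits on the design doc (finishes day 10), so it starts at day 10 and finishes at 10 + 7 = day 17.
Localization cannot begin until asset creation (finishes day 17). It runs from day 17 to 17 + 7 = day 24.
QA pass cannot start until localization (finishes day 24); asset creation (finishes day 17). The controlling bound is day 24, so QA pass finishes at 24 + 2 = day 26.
Cert submission has to wait for QA pass (finishes day 26); localization (finishes day 24, plus 3-day gap → day 27). The latest of these is day 27, so cert submission runs day 27 to 27 + 6 = day 33.
Every task is finished by day 33, which is no later than the deadline of 38, so the schedule is feasible.

Yes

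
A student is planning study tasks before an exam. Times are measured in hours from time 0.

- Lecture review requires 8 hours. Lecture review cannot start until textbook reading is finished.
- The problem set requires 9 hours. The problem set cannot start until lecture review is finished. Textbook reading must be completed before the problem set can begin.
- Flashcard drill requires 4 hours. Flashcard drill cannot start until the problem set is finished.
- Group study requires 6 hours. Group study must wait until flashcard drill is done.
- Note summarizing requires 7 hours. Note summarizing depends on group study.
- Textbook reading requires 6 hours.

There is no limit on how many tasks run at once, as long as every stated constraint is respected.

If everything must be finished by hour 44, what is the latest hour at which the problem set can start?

18

To finish by hour 44, note summarizing (duration 7) must start no later than hour 37.
Group study feeds into note summarizing (must start by hour 37); so group study must finish by hour 37 and therefore start by hour 31.
Flashcard drill has to be done before group study (must start by hour 31). That means finishing by hour 31, i.e. starting by 31 − 4 = hour 27.
The problem set has to be done before flashcard drill (must start by hour 27). That means finishing by hour 27, i.e. starting by 27 − 9 = hour 18.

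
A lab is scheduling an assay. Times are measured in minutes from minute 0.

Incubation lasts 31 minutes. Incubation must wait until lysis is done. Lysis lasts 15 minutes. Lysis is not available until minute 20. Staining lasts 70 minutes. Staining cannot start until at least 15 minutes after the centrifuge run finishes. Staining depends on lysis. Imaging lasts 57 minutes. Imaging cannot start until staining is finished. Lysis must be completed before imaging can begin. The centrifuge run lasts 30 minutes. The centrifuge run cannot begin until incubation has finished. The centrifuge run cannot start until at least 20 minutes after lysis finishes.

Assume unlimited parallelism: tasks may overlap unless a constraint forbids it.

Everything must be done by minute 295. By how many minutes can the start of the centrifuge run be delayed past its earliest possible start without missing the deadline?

Lysis waits on its own release at minute 20, so it starts at minute 20 and finishes at 20 + 15 = minute 35.
Incubation cannot begin until lysis (finishes minute 35). It runs from minute 35 to 35 + 31 = minute 66.
The centrifuge run cannot start until incubation (finishes minute 66); lysis (finishes minute 35, plus 20-minute gap → minute 55). The controlling bound is minute 66, so the centrifuge run finishes at 66 + 30 = minute 96.

Working backward from the deadline:
Nothing follows imaging; the deadline of minute 295 is its only limit. It must start by 295 − 57 = minute 238.
Staining has to be done before imaging (must start by minute 238). That means finishing by minute 238, i.e. starting by 238 − 70 = minute 168.
The centrifuge run has to be done before staining (must start by minute 168, minus 15-minute gap → minute 153). That means finishing by minute 153, i.e. starting by 153 − 30 = minute 123.
So the centrifuge run can start as early as minute 66 and as late as minute 123, giving 123 − 66 = 57 minutes of slack.

57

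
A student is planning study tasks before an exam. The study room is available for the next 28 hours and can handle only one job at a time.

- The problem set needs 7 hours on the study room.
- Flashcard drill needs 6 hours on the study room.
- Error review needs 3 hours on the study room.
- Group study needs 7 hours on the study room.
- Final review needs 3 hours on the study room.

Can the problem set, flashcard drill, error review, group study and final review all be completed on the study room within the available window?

Yes

Running back to back, the jobs need 7 + 6 + 3 + 7 + 3 = 26 hours on the study room.
Since 26 ≤ 28, they fit within the window.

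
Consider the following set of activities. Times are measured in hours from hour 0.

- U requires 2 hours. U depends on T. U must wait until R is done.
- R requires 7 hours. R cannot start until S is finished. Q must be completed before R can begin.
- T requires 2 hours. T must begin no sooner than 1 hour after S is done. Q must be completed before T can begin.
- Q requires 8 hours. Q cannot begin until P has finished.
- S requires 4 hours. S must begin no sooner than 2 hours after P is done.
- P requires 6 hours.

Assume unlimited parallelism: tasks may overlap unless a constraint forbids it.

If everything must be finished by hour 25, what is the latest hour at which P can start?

2

U must finish by hour 25; it takes 2 hours, so it must start by 25 − 2 = hour 23.
R has to be done before U (must start by hour 23). That means finishing by hour 23, i.e. starting by 23 − 7 = hour 16.
T must finish before U (must start by hour 23). With a 2-hour duration, T must start by 23 − 2 = hour 21.
Q feeds R (must start by hour 16); T (must start by hour 21). Taking the minimum, Q must finish by hour 16 and start by 16 − 8 = hour 8.
S feeds R (must start by hour 16); T (must start by hour 21, minus 1-hour gap → hour 20). Taking the minimum, S must finish by hour 16 and start by 16 − 4 = hour 12.
P has several dependents: Q (must start by hour 8); S (must start by hour 12, minus 2-hour gap → hour 10). The earliest of those limits is hour 8, so P must start by 8 − 6 = hour 2.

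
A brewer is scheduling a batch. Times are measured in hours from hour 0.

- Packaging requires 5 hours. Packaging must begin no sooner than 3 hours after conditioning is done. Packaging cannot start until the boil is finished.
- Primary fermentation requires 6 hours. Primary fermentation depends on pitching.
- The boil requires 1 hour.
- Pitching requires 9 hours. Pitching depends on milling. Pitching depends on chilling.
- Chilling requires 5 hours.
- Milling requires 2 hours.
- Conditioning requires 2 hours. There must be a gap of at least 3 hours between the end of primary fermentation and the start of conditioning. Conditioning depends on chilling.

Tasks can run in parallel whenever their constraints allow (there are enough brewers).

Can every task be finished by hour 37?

Yes

Chilling can start immediately at hour 0; it finishes at hour 5.
Nothing blocks the boil, so it runs from hour 0 to hour 1.
Milling has no prerequisites, so it starts at hour 0 and finishes at hour 2.
Pitching has to wait for milling (finishes hour 2); chilling (finishes hour 5). The latest of these is hour 5, so pitching runs hour 5 to 5 + 9 = hour 14.
Primary fermentation waits on pitching (finishes hour 14), so it starts at hour 14 and finishes at 14 + 6 = hour 20.
For conditioning: primary fermentation (finishes hour 20, plus 3-hour gap → hour 23); chilling (finishes hour 5). Taking the maximum gives a start of hour 23, and it finishes at 23 + 2 = hour 25.
For packaging: conditioning (finishes hour 25, plus 3-hour gap → hour 28); the boil (finishes hour 1). Taking the maximum gives a start of hour 28, and it finishes at 28 + 5 = hour 33.
Every task is finished by hour 33, which is no later than the deadline of 37, so the schedule is feasible.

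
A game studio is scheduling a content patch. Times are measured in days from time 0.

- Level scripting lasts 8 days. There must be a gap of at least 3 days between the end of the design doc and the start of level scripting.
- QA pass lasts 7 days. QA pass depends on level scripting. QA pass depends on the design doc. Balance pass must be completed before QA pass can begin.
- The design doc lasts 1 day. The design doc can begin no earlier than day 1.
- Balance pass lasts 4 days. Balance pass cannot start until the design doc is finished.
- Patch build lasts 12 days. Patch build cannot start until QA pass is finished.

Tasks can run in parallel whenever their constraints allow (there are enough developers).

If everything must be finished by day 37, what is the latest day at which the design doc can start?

6

Patch build must finish by day 37; it takes 12 days, so it must start by 37 − 12 = day 25.
QA pass must finish before patch build (must start by day 25). With a 7-day duration, QA pass must start by 25 − 7 = day 18.
Since QA pass (must start by day 18) depends on it, level scripting must finish by day 18. Backing off its 8-day duration gives a latest start of day 10.
Balance pass must finish before QA pass (must start by day 18). With a 4-day duration, balance pass must start by 18 − 4 = day 14.
The design doc has several dependents: level scripting (must start by day 10, minus 3-day gap → day 7); balance pass (must start by day 14); QA pass (must start by day 18). The earliest of those limits is day 7, so the design doc must start by 7 − 1 = day 6.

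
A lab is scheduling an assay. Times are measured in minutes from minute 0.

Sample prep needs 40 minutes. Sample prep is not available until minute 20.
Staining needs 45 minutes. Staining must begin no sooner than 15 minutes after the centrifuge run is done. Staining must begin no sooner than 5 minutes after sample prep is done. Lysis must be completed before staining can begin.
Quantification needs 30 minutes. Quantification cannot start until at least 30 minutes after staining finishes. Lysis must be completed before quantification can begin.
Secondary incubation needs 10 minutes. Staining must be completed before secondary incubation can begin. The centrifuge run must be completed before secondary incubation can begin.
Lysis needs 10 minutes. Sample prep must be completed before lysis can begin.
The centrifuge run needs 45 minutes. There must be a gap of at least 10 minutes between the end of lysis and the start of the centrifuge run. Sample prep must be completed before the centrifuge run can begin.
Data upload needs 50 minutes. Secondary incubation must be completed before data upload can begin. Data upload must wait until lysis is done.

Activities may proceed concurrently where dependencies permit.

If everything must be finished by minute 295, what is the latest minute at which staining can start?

190

Data upload has no dependents, so it just needs to finish by minute 295. Starting by 295 − 50 = minute 245 achieves that.
Secondary incubation has to be done before data upload (must start by minute 245). That means finishing by minute 245, i.e. starting by 245 − 10 = minute 235.
Quantification must finish by minute 295; it takes 30 minutes, so it must start by 295 − 30 = minute 265.
For staining: secondary incubation (must start by minute 235); quantification (must start by minute 265, minus 30-minute gap → minute 235). The most restrictive is minute 235; with a 45-minute duration, staining must start by minute 190.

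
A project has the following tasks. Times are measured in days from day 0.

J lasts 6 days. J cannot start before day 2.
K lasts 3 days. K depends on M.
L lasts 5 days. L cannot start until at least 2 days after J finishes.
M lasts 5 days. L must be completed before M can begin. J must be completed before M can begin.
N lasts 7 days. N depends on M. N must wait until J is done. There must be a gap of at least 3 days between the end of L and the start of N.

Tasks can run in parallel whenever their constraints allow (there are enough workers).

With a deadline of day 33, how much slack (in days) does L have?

J cannot begin until its own release at day 2. It runs from day 2 to 2 + 6 = day 8.
L cannot begin until J (finishes day 8, plus 2-day gap → day 10). It runs from day 10 to 10 + 5 = day 15.

Working backward from the deadline:
To finish by day 33, K (duration 3) must start no later than day 30.
N has no dependents, so it just needs to finish by day 33. Starting by 33 − 7 = day 26 achieves that.
M has several dependents: K (must start by day 30); N (must start by day 26). The earliest of those limits is day 26, so M must start by 26 − 5 = day 21.
For L: M (must start by day 21); N (must start by day 26, minus 3-day gap → day 23). The most restrictive is day 21; with a 5-day duration, L must start by day 16.
So L can start as early as day 10 and as late as day 16, giving 16 − 10 = 6 days of slack.

6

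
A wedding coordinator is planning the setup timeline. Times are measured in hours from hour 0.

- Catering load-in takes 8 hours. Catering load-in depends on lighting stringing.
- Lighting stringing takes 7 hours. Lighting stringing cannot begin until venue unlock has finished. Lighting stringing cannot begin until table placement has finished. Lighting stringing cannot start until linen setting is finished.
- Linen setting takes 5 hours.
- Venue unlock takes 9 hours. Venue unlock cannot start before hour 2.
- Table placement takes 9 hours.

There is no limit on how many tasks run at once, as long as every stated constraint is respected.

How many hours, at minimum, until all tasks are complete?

26

Linen setting has no prerequisites, so it starts at hour 0 and finishes at hour 5.
Table placement can start immediately at hour 0; it finishes at hour 9.
Venue unlock waits on its own release at hour 2, so it starts at hour 2 and finishes at 2 + 9 = hour 11.
Lighting stringing has to wait for venue unlock (finishes hour 11); table placement (finishes hour 9); linen setting (finishes hour 5). The latest of these is hour 11, so lighting stringing runs hour 11 to 11 + 7 = hour 18.
Catering load-in waits on lighting stringing (finishes hour 18), so it starts at hour 18 and finishes at 18 + 8 = hour 26.
All tasks are finished once the last one completes. Finish times: Venue unlock at 11, Table placement at 9, Linen setting at 5, Lighting stringing at 18, Catering load-in at 26. The latest is hour 26.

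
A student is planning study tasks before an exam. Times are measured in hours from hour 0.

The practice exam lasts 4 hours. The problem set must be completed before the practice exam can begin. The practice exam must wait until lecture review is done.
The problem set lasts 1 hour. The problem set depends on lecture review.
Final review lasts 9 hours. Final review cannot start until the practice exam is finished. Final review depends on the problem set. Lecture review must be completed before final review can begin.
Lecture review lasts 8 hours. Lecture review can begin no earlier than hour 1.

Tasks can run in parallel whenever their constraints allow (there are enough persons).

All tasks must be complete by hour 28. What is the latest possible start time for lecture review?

6

Final review must finish by hour 28; it takes 9 hours, so it must start by 28 − 9 = hour 19.
The practice exam feeds into final review (must start by hour 19); so the practice exam must finish by hour 19 and therefore start by hour 15.
The problem set has several dependents: the practice exam (must start by hour 15); final review (must start by hour 19). The earliest of those limits is hour 15, so the problem set must start by 15 − 1 = hour 14.
Lecture review feeds the problem set (must start by hour 14); the practice exam (must start by hour 15); final review (must start by hour 19). Taking the minimum, lecture review must finish by hour 14 and start by 14 − 8 = hour 6.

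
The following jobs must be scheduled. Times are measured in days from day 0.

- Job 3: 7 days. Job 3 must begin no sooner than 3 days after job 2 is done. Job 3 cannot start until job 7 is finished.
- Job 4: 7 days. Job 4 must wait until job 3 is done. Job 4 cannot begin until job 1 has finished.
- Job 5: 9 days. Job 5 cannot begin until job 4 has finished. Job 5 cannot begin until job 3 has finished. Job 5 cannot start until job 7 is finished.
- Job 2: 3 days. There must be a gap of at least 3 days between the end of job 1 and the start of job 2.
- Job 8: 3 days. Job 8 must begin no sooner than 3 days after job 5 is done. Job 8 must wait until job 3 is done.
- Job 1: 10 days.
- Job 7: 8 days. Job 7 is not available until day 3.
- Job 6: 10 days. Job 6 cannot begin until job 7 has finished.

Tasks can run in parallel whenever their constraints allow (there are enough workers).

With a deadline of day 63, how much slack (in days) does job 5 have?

15

After its own release at day 3, job 7 can start at day 3 and finishes at day 11.
Job 1 has no prerequisites, so it starts at day 0 and finishes at day 10.
Job 2 cannot begin until job 1 (finishes day 10, plus 3-day gap → day 13). It runs from day 13 to 13 + 3 = day 16.
Job 3 needs all of job 2 (finishes day 16, plus 3-day gap → day 19); job 7 (finishes day 11). That puts its earliest start at day 19; it finishes at 19 + 7 = day 26.
Job 4 cannot start until job 3 (finishes day 26); job 1 (finishes day 10). The controlling bound is day 26, so job 4 finishes at 26 + 7 = day 33.
Job 5 cannot start until job 4 (finishes day 33); job 3 (finishes day 26); job 7 (finishes day 11). The controlling bound is day 33, so job 5 finishes at 33 + 9 = day 42.

Working backward from the deadline:
To finish by day 63, job 8 (duration 3) must start no later than day 60.
Job 5 feeds into job 8 (must start by day 60, minus 3-day gap → day 57); so job 5 must finish by day 57 and therefore start by day 48.
So job 5 can start as early as day 33 and as late as day 48, giving 48 − 33 = 15 days of slack.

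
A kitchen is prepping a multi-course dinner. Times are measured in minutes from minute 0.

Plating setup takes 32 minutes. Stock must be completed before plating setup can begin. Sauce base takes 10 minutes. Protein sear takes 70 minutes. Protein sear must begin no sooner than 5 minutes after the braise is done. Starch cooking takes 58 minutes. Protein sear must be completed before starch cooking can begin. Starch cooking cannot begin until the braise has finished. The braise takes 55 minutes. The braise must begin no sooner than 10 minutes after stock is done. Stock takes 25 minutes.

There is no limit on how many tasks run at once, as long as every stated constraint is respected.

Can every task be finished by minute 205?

No

Sauce base has no prerequisites, so it starts at minute 0 and finishes at minute 10.
Nothing blocks stock, so it runs from minute 0 to minute 25.
Plating setup waits on stock (finishes minute 25), so it starts at minute 25 and finishes at 25 + 32 = minute 57.
The braise waits on stock (finishes minute 25, plus 10-minute gap → minute 35), so it starts at minute 35 and finishes at 35 + 55 = minute 90.
Protein sear waits on the braise (finishes minute 90, plus 5-minute gap → minute 95), so it starts at minute 95 and finishes at 95 + 70 = minute 165.
For starch cooking: protein sear (finishes minute 165); the braise (finishes minute 90). Taking the maximum gives a start of minute 165, and it finishes at 165 + 58 = minute 223.
The earliest everything can be done is minute 223, which is after the deadline of 205, so it is not possible.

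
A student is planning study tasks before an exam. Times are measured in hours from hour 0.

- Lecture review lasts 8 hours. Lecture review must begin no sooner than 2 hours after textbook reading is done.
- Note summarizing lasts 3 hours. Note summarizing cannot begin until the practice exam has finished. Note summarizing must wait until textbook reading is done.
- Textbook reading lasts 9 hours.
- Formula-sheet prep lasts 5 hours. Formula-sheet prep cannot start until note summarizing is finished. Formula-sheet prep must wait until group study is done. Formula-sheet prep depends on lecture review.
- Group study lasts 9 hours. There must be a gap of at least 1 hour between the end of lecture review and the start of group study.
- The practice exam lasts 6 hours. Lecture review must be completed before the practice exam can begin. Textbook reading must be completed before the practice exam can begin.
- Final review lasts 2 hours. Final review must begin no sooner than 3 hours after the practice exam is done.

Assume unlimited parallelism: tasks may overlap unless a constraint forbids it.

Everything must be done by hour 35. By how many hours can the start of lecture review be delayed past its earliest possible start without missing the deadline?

1

Textbook reading can start immediately at hour 0; it finishes at hour 9.
After textbook reading (finishes hour 9, plus 2-hour gap → hour 11), lecture review can start at hour 11 and finishes at hour 19.

Working backward from the deadline:
Nothing follows formula-sheet prep; the deadline of hour 35 is its only limit. It must start by 35 − 5 = hour 30.
Note summarizing feeds into formula-sheet prep (must start by hour 30); so note summarizing must finish by hour 30 and therefore start by hour 27.
Final review has no dependents, so it just needs to finish by hour 35. Starting by 35 − 2 = hour 33 achieves that.
The practice exam has several dependents: note summarizing (must start by hour 27); final review (must start by hour 33, minus 3-hour gap → hour 30). The earliest of those limits is hour 27, so the practice exam must start by 27 − 6 = hour 21.
Since formula-sheet prep (must start by hour 30) depends on it, group study must finish by hour 30. Backing off its 9-hour duration gives a latest start of hour 21.
For lecture review: the practice exam (must start by hour 21); group study (must start by hour 21, minus 1-hour gap → hour 20); formula-sheet prep (must start by hour 30). The most restrictive is hour 20; with an 8-hour duration, lecture review must start by hour 12.
So lecture review can start as early as hour 11 and as late as hour 12, giving 12 − 11 = 1 hour of slack.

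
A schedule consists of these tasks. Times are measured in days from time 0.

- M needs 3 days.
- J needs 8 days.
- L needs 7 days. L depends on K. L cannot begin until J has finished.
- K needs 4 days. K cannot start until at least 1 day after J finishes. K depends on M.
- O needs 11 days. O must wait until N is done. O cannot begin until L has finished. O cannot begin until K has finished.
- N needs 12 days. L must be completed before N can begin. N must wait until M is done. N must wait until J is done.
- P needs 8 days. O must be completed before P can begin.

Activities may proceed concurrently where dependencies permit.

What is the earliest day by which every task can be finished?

Nothing blocks M, so it runs from day 0 to day 3.
J can start immediately at day 0; it finishes at day 8.
K cannot start until J (finishes day 8, plus 1-day gap → day 9); M (finishes day 3). The controlling bound is day 9, so K finishes at 9 + 4 = day 13.
L cannot start until K (finishes day 13); J (finishes day 8). The controlling bound is day 13, so L finishes at 13 + 7 = day 20.
N needs all of L (finishes day 20); M (finishes day 3); J (finishes day 8). That puts its earliest start at day 20; it finishes at 20 + 12 = day 32.
O needs all of N (finishes day 32); L (finishes day 20); K (finishes day 13). That puts its earliest start at day 32; it finishes at 32 + 11 = day 43.
P cannot begin until O (finishes day 43). It runs from day 43 to 43 + 8 = day 51.
All tasks are finished once the last one completes. Finish times: J at 8, K at 13, L at 20, M at 3, N at 32, O at 43, P at 51. The latest is day 51.

51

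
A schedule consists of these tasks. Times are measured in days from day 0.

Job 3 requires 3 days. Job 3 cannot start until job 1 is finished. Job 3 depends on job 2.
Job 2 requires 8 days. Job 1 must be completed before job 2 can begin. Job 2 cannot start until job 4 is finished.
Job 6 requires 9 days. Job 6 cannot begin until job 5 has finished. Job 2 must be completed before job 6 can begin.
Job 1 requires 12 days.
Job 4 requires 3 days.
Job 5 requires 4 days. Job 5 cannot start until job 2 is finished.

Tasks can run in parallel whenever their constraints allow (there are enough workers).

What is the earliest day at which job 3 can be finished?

23

Job 4 has no prerequisites, so it starts at day 0 and finishes at day 3.
Job 1 has no prerequisites, so it starts at day 0 and finishes at day 12.
Job 2 cannot start until job 1 (finishes day 12); job 4 (finishes day 3). The controlling bound is day 12, so job 2 finishes at 12 + 8 = day 20.
Job 3 cannot start until job 1 (finishes day 12); job 2 (finishes day 20). The controlling bound is day 20, so job 3 finishes at 20 + 3 = day 23.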